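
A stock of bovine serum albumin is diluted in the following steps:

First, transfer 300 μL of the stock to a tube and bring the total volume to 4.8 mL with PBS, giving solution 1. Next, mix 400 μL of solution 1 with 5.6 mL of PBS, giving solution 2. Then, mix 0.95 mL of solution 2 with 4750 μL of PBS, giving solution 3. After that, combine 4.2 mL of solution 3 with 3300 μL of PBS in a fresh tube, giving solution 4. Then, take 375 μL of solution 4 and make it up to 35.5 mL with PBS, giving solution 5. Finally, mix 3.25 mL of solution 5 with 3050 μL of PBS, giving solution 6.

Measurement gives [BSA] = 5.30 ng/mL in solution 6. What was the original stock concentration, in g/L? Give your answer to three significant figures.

Step 1: 300 μL brought to 4.8 mL → factor 4800/300 = 16
Step 2: 400 μL + 5.6 mL = 6000 μL total → factor 6000/400 = 15
Step 3: 0.95 mL + 4750 μL = 5.7 mL total → factor 5.7/0.95 = 6
Step 4: 4.2 mL + 3300 μL = 7.5 mL total → factor 7.5/4.2 = 1.7857
Step 5: 375 μL brought to 35.5 mL → factor 35500/375 = 94.667
Step 6: 3.25 mL + 3050 μL = 6.3 mL total → factor 6.3/3.25 = 1.9385
Overall dilution factor = 16 × 15 × 6 × 1.7857 × 94.667 × 1.9385 = 4.7188 × 10^5
Stock = 5.30 ng/mL × 4.7188 × 10^5 = 2.501 × 10^6 ng/mL = 2.50 g/L

2.50 g/L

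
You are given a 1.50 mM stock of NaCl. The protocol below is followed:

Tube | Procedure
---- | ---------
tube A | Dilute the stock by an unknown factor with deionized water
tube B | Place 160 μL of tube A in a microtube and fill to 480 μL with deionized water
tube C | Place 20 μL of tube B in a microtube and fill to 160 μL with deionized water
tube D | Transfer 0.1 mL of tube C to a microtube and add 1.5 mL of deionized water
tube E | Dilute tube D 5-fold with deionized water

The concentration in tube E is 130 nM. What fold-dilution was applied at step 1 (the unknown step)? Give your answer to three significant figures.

6.01-fold

Step 1: unknown factor x
Step 2: 160 μL brought to 480 μL → factor 480/160 = 3
Step 3: 20 μL brought to 160 μL → factor 160/20 = 8
Step 4: 0.1 mL + 1.5 mL = 1.6 mL total → factor 1.6/0.1 = 16
Step 5: 5-fold → factor 5
Product of known-step factors = 1920
Overall factor = 1.50 mM / (130 nM) = 11538
x = 11538 / 1920 = 6.01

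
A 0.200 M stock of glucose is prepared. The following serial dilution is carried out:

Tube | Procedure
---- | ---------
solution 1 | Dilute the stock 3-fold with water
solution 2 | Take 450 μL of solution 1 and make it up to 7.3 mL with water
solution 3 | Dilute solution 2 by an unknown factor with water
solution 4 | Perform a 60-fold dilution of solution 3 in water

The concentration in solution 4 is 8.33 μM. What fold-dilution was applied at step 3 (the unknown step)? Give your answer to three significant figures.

8.22-fold

Step 1: 3-fold → factor 3
Step 2: 450 μL brought to 7.3 mL → factor 7300/450 = 16.222
Step 3: unknown factor x
Step 4: 60-fold → factor 60
Product of known-step factors = 2920
Overall factor = 0.200 M / (8.33 μM) = 24010
x = 24010 / 2920 = 8.22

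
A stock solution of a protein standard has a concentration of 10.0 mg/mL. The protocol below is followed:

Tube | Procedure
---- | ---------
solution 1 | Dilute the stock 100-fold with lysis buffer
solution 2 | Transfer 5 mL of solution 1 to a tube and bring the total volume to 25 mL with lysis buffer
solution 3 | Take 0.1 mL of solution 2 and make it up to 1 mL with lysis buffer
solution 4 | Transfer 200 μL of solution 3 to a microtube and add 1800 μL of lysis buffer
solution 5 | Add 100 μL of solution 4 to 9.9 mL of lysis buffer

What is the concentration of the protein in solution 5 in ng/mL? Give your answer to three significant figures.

2.00 ng/mL

Step 1: 100-fold → factor 100
Step 2: 5 mL brought to 25 mL → factor 25/5 = 5
Step 3: 0.1 mL brought to 1 mL → factor 1/0.1 = 10
Step 4: 200 μL + 1800 μL = 2000 μL total → factor 2000/200 = 10
Step 5: 100 μL + 9.9 mL = 10000 μL total → factor 10000/100 = 100
Overall dilution factor = 100 × 5 × 10 × 10 × 100 = 5 × 10^6
Final = 10.0 mg/mL / 5 × 10^6 = 2.000 × 10^-6 mg/mL = 2.00 ng/mL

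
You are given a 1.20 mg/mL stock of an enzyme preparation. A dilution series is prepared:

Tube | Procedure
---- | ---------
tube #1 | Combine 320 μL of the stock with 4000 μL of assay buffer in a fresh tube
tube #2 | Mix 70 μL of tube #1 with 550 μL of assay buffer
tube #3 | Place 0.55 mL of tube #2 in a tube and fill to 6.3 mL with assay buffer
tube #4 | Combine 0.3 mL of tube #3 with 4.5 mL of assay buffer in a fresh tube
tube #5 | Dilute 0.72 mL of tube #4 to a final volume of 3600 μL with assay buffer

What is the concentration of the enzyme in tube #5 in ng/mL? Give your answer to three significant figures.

11.0 ng/mL

Step 1: 320 μL + 4000 μL = 4320 μL total → factor 4320/320 = 13.5
Step 2: 70 μL + 550 μL = 620 μL total → factor 620/70 = 8.8571
Step 3: 0.55 mL brought to 6.3 mL → factor 6.3/0.55 = 11.455
Step 4: 0.3 mL + 4.5 mL = 4.8 mL total → factor 4.8/0.3 = 16
Step 5: 0.72 mL brought to 3600 μL → factor 3.6/0.72 = 5
Overall dilution factor = 13.5 × 8.8571 × 11.455 × 16 × 5 = 1.0957 × 10^5
Final = 1.20 mg/mL / 1.0957 × 10^5 = 1.095 × 10^-5 mg/mL = 11.0 ng/mL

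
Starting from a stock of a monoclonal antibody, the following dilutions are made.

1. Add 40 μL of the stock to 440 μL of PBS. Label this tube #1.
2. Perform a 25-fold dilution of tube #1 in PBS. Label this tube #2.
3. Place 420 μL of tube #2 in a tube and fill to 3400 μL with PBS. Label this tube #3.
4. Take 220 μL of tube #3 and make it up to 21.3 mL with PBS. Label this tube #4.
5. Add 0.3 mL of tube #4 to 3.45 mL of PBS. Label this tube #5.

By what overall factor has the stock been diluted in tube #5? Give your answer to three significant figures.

2.94 × 10^6

Step 1: 40 μL + 440 μL = 480 μL total → factor 480/40 = 12
Step 2: 25-fold → factor 25
Step 3: 420 μL brought to 3400 μL → factor 3400/420 = 8.0952
Step 4: 220 μL brought to 21.3 mL → factor 21300/220 = 96.818
Step 5: 0.3 mL + 3.45 mL = 3.75 mL total → factor 3.75/0.3 = 12.5
Overall dilution factor = 12 × 25 × 8.0952 × 96.818 × 12.5 = 2.9391 × 10^6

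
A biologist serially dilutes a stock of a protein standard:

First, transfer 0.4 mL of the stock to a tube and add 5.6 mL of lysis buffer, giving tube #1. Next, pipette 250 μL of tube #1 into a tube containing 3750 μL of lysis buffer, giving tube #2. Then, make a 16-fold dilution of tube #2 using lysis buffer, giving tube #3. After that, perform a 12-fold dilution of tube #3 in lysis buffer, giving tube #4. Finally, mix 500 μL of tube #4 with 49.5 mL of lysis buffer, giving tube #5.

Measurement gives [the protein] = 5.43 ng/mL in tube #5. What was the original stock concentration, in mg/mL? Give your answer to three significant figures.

Step 1: 0.4 mL + 5.6 mL = 6 mL total → factor 6/0.4 = 15
Step 2: 250 μL + 3750 μL = 4000 μL total → factor 4000/250 = 16
Step 3: 16-fold → factor 16
Step 4: 12-fold → factor 12
Step 5: 500 μL + 49.5 mL = 50000 μL total → factor 50000/500 = 100
Overall dilution factor = 15 × 16 × 16 × 12 × 100 = 4.608 × 10^6
Stock = 5.43 ng/mL × 4.608 × 10^6 = 2.502 × 10^7 ng/mL = 25.0 mg/mL

25.0 mg/mL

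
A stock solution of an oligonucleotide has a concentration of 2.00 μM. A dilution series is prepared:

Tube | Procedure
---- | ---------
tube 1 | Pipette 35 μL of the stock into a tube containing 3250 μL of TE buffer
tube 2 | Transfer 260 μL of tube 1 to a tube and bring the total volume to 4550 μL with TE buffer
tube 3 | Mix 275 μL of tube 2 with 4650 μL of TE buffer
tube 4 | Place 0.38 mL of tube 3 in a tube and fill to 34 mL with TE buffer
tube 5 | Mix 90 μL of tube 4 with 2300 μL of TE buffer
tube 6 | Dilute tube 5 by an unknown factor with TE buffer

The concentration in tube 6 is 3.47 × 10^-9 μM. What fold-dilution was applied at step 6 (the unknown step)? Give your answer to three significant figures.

8.25-fold

Step 1: 35 μL + 3250 μL = 3285 μL total → factor 3285/35 = 93.857
Step 2: 260 μL brought to 4550 μL → factor 4550/260 = 17.5
Step 3: 275 μL + 4650 μL = 4925 μL total → factor 4925/275 = 17.909
Step 4: 0.38 mL brought to 34 mL → factor 34/0.38 = 89.474
Step 5: 90 μL + 2300 μL = 2390 μL total → factor 2390/90 = 26.556
Step 6: unknown factor x
Product of known-step factors = 6.9892 × 10^7
Overall factor = 2.00 μM / (3.47 × 10^-9 μM) = 5.7637 × 10^8
x = 5.7637 × 10^8 / 6.9892 × 10^7 = 8.25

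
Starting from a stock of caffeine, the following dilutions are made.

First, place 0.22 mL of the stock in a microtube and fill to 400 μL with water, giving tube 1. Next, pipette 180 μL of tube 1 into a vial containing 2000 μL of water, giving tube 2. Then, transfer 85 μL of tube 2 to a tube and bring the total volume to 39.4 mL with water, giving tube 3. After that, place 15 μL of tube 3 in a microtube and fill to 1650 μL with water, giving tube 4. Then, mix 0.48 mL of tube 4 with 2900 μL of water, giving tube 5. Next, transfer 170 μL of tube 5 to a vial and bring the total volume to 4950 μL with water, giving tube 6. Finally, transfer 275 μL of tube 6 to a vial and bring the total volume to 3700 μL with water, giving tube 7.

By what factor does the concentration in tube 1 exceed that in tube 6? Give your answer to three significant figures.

1.27 × 10^8

Step 1: 0.22 mL brought to 400 μL → factor 0.4/0.22 = 1.8182
Step 2: 180 μL + 2000 μL = 2180 μL total → factor 2180/180 = 12.111
Step 3: 85 μL brought to 39.4 mL → factor 39400/85 = 463.53
Step 4: 15 μL brought to 1650 μL → factor 1650/15 = 110
Step 5: 0.48 mL + 2900 μL = 3.38 mL total → factor 3.38/0.48 = 7.0417
Step 6: 170 μL brought to 4950 μL → factor 4950/170 = 29.118
Dilution factor to tube 1 = 1.8182; to tube 6 = 2.3021 × 10^8
[tube 1]/[tube 6] = (factor to tube 6)/(factor to tube 1) = 2.3021 × 10^8/1.8182 = 1.27 × 10^8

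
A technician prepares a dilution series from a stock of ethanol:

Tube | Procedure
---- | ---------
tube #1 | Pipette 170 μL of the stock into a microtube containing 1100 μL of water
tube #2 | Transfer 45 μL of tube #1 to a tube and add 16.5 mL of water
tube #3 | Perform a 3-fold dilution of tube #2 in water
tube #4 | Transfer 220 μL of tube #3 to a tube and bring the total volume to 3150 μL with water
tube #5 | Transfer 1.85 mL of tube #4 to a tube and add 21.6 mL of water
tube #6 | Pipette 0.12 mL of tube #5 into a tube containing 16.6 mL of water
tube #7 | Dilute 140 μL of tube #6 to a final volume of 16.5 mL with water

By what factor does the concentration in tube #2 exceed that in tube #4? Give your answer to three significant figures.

Step 1: 170 μL + 1100 μL = 1270 μL total → factor 1270/170 = 7.4706
Step 2: 45 μL + 16.5 mL = 16545 μL total → factor 16545/45 = 367.67
Step 3: 3-fold → factor 3
Step 4: 220 μL brought to 3150 μL → factor 3150/220 = 14.318
Dilution factor to tube #2 = 2746.7; to tube #4 = 1.1798 × 10^5
[tube #2]/[tube #4] = (factor to tube #4)/(factor to tube #2) = 1.1798 × 10^5/2746.7 = 43.0

43.0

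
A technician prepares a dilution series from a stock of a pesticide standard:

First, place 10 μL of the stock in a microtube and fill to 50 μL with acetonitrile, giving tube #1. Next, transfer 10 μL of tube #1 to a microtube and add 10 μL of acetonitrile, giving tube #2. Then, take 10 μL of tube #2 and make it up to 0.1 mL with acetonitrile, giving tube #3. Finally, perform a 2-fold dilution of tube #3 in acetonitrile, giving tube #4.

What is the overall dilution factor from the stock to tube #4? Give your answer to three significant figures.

Step 1: 10 μL brought to 50 μL → factor 50/10 = 5
Step 2: 10 μL + 10 μL = 20 μL total → factor 20/10 = 2
Step 3: 10 μL brought to 0.1 mL → factor 100/10 = 10
Step 4: 2-fold → factor 2
Overall dilution factor = 5 × 2 × 10 × 2 = 200

200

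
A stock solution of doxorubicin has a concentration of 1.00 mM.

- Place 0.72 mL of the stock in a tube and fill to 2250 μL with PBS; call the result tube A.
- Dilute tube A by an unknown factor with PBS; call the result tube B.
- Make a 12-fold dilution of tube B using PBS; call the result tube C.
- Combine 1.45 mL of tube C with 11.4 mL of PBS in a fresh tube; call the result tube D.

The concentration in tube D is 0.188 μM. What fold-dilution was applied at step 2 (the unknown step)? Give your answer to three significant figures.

16.0-fold

Step 1: 0.72 mL brought to 2250 μL → factor 2.25/0.72 = 3.125
Step 2: unknown factor x
Step 3: 12-fold → factor 12
Step 4: 1.45 mL + 11.4 mL = 12.85 mL total → factor 12.85/1.45 = 8.8621
Product of known-step factors = 332.33
Overall factor = 1.00 mM / (0.188 μM) = 5319.1
x = 5319.1 / 332.33 = 16.0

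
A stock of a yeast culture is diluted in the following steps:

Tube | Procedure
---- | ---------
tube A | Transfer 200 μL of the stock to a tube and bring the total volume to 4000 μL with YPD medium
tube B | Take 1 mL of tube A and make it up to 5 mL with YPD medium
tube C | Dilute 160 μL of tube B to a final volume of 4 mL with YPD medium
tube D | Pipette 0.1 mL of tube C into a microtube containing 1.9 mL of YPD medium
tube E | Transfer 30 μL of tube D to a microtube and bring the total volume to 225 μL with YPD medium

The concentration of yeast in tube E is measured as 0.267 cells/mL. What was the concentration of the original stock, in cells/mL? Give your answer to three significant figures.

Step 1: 200 μL brought to 4000 μL → factor 4000/200 = 20
Step 2: 1 mL brought to 5 mL → factor 5/1 = 5
Step 3: 160 μL brought to 4 mL → factor 4000/160 = 25
Step 4: 0.1 mL + 1.9 mL = 2 mL total → factor 2/0.1 = 20
Step 5: 30 μL brought to 225 μL → factor 225/30 = 7.5
Overall dilution factor = 20 × 5 × 25 × 20 × 7.5 = 3.75 × 10^5
Stock = 0.267 cells/mL × 3.75 × 10^5 = 1.00 × 10^5 cells/mL

1.00 × 10^5 cells/mL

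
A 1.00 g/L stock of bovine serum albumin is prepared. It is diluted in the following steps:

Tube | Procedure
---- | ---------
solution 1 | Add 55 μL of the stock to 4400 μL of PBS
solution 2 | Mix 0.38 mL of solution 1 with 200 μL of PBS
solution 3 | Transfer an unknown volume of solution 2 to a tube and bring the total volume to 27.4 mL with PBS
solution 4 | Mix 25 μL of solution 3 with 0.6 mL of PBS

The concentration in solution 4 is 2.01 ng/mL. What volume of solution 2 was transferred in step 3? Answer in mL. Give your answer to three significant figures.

Step 1: 55 μL + 4400 μL = 4455 μL total → factor 4455/55 = 81
Step 2: 0.38 mL + 200 μL = 0.58 mL total → factor 0.58/0.38 = 1.5263
Step 3: v brought to 27.4 mL → factor = 27.4 mL/v
Step 4: 25 μL + 0.6 mL = 625 μL total → factor 625/25 = 25
Product of known-step factors = 3090.8
Overall factor = 1.00 g/L / (2.01 ng/mL) = 4.9751 × 10^5
Step-3 factor = 4.9751 × 10^5 / 3090.8 = 160.97
v = 27.4 mL / 160.97 = 0.170 mL

0.170 mL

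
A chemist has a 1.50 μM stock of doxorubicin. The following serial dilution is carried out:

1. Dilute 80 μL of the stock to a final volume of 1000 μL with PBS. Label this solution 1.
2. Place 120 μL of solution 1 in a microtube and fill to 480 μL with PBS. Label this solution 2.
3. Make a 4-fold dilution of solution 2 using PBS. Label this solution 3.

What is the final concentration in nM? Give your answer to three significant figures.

Step 1: 80 μL brought to 1000 μL → factor 1000/80 = 12.5
Step 2: 120 μL brought to 480 μL → factor 480/120 = 4
Step 3: 4-fold → factor 4
Overall dilution factor = 12.5 × 4 × 4 = 200
Final = 1.50 μM / 200 = 0.007500 μM = 7.50 nM

7.50 nM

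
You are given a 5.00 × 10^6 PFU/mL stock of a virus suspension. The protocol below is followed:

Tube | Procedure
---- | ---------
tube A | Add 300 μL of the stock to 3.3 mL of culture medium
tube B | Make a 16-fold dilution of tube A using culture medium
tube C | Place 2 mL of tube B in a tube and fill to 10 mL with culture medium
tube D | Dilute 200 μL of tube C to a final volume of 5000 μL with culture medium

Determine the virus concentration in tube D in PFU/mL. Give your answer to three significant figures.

208 PFU/mL

Step 1: 300 μL + 3.3 mL = 3600 μL total → factor 3600/300 = 12
Step 2: 16-fold → factor 16
Step 3: 2 mL brought to 10 mL → factor 10/2 = 5
Step 4: 200 μL brought to 5000 μL → factor 5000/200 = 25
Overall dilution factor = 12 × 16 × 5 × 25 = 24000
Final = 5.00 × 10^6 PFU/mL / 24000 = 208 PFU/mL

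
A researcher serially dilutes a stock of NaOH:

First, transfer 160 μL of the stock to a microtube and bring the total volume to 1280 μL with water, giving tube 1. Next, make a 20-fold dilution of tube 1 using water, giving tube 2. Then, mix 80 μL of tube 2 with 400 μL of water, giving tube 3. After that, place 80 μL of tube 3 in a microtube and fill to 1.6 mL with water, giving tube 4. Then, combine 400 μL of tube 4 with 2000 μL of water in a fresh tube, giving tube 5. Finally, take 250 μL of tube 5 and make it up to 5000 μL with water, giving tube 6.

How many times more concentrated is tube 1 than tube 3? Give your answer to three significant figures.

120

Step 1: 160 μL brought to 1280 μL → factor 1280/160 = 8
Step 2: 20-fold → factor 20
Step 3: 80 μL + 400 μL = 480 μL total → factor 480/80 = 6
Dilution factor to tube 1 = 8; to tube 3 = 960
[tube 1]/[tube 3] = (factor to tube 3)/(factor to tube 1) = 960/8 = 120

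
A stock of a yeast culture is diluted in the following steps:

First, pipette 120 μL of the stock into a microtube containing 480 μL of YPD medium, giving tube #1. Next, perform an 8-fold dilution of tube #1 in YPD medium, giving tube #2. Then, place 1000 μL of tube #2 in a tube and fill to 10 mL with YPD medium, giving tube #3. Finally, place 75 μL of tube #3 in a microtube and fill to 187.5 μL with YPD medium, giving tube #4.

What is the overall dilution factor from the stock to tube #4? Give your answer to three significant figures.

Step 1: 120 μL + 480 μL = 600 μL total → factor 600/120 = 5
Step 2: 8-fold → factor 8
Step 3: 1000 μL brought to 10 mL → factor 10000/1000 = 10
Step 4: 75 μL brought to 187.5 μL → factor 187.5/75 = 2.5
Overall dilution factor = 5 × 8 × 10 × 2.5 = 1000

1.00 × 10^3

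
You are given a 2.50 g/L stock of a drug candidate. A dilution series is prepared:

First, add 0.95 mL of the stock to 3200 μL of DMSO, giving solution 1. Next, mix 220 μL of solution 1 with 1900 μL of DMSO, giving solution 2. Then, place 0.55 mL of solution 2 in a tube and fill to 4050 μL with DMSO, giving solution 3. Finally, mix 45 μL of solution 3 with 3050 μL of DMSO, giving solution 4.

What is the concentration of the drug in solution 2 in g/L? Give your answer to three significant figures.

Step 1: 0.95 mL + 3200 μL = 4.15 mL total → factor 4.15/0.95 = 4.3684
Step 2: 220 μL + 1900 μL = 2120 μL total → factor 2120/220 = 9.6364
Dilution factor through solution 2 = 4.3684 × 9.6364 = 42.096
[solution 2] = 2.50 g/L / 42.096 = 0.0594 g/L

0.0594 g/L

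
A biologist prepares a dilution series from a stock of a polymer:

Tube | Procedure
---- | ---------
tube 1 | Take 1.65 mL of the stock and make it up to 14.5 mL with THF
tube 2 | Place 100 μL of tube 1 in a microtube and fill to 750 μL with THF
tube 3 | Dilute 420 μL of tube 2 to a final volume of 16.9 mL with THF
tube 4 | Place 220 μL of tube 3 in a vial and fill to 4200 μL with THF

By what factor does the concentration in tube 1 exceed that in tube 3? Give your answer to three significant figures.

302

Step 1: 1.65 mL brought to 14.5 mL → factor 14.5/1.65 = 8.7879
Step 2: 100 μL brought to 750 μL → factor 750/100 = 7.5
Step 3: 420 μL brought to 16.9 mL → factor 16900/420 = 40.238
Dilution factor to tube 1 = 8.7879; to tube 3 = 2652.1
[tube 1]/[tube 3] = (factor to tube 3)/(factor to tube 1) = 2652.1/8.7879 = 302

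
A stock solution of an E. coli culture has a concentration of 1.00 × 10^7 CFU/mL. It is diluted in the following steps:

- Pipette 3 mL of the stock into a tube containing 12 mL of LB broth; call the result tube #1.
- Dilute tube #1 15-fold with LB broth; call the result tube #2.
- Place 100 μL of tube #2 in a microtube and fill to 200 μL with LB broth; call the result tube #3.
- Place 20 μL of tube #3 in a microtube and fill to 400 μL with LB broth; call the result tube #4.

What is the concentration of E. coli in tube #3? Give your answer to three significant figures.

Step 1: 3 mL + 12 mL = 15 mL total → factor 15/3 = 5
Step 2: 15-fold → factor 15
Step 3: 100 μL brought to 200 μL → factor 200/100 = 2
Dilution factor through tube #3 = 5 × 15 × 2 = 150
[tube #3] = 1.00 × 10^7 CFU/mL / 150 = 6.67 × 10^4 CFU/mL

6.67 × 10^4 CFU/mL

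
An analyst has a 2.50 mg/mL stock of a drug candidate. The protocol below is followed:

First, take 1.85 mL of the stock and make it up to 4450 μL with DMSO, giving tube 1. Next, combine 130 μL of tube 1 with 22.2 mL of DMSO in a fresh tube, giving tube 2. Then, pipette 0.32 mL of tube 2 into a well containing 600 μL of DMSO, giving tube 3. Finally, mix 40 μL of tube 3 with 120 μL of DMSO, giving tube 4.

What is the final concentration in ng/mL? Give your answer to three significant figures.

Step 1: 1.85 mL brought to 4450 μL → factor 4.45/1.85 = 2.4054
Step 2: 130 μL + 22.2 mL = 22330 μL total → factor 22330/130 = 171.77
Step 3: 0.32 mL + 600 μL = 0.92 mL total → factor 0.92/0.32 = 2.875
Step 4: 40 μL + 120 μL = 160 μL total → factor 160/40 = 4
Overall dilution factor = 2.4054 × 171.77 × 2.875 × 4 = 4751.5
Final = 2.50 mg/mL / 4751.5 = 0.0005261 mg/mL = 526 ng/mL

526 ng/mL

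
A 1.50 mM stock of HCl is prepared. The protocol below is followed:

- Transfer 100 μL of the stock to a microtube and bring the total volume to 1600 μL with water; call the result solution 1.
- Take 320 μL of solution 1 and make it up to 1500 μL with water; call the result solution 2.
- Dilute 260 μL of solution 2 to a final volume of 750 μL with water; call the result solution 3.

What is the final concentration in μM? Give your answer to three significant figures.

6.93 μM

Step 1: 100 μL brought to 1600 μL → factor 1600/100 = 16
Step 2: 320 μL brought to 1500 μL → factor 1500/320 = 4.6875
Step 3: 260 μL brought to 750 μL → factor 750/260 = 2.8846
Overall dilution factor = 16 × 4.6875 × 2.8846 = 216.35
Final = 1.50 mM / 216.35 = 0.006933 mM = 6.93 μM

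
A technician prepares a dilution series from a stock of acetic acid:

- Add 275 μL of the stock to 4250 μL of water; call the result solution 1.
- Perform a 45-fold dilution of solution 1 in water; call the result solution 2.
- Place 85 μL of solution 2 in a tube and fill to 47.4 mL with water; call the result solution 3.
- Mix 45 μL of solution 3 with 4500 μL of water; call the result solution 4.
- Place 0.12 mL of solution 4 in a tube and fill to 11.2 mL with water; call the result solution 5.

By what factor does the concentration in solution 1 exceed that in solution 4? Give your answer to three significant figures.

Step 1: 275 μL + 4250 μL = 4525 μL total → factor 4525/275 = 16.455
Step 2: 45-fold → factor 45
Step 3: 85 μL brought to 47.4 mL → factor 47400/85 = 557.65
Step 4: 45 μL + 4500 μL = 4545 μL total → factor 4545/45 = 101
Dilution factor to solution 1 = 16.455; to solution 4 = 4.1704 × 10^7
[solution 1]/[solution 4] = (factor to solution 4)/(factor to solution 1) = 4.1704 × 10^7/16.455 = 2.53 × 10^6

2.53 × 10^6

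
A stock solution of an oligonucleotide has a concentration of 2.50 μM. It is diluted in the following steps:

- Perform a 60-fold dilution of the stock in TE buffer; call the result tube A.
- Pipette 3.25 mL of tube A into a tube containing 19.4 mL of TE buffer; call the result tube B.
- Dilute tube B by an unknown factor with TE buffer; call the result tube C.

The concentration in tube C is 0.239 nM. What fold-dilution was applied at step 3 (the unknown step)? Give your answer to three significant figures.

25.0-fold

Step 1: 60-fold → factor 60
Step 2: 3.25 mL + 19.4 mL = 22.65 mL total → factor 22.65/3.25 = 6.9692
Step 3: unknown factor x
Product of known-step factors = 418.15
Overall factor = 2.50 μM / (0.239 nM) = 10460
x = 10460 / 418.15 = 25.0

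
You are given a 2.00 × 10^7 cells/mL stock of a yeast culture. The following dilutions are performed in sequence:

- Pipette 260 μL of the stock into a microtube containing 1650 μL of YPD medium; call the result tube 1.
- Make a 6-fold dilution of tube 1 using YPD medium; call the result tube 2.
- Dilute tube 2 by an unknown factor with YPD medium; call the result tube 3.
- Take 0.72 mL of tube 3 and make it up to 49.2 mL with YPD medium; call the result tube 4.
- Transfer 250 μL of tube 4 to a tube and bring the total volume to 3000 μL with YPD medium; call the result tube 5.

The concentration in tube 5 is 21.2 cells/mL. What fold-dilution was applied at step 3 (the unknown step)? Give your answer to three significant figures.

26.1-fold

Step 1: 260 μL + 1650 μL = 1910 μL total → factor 1910/260 = 7.3462
Step 2: 6-fold → factor 6
Step 3: unknown factor x
Step 4: 0.72 mL brought to 49.2 mL → factor 49.2/0.72 = 68.333
Step 5: 250 μL brought to 3000 μL → factor 3000/250 = 12
Product of known-step factors = 36143
Overall factor = 2.00 × 10^7 cells/mL / (21.2 cells/mL) = 9.434 × 10^5
x = 9.434 × 10^5 / 36143 = 26.1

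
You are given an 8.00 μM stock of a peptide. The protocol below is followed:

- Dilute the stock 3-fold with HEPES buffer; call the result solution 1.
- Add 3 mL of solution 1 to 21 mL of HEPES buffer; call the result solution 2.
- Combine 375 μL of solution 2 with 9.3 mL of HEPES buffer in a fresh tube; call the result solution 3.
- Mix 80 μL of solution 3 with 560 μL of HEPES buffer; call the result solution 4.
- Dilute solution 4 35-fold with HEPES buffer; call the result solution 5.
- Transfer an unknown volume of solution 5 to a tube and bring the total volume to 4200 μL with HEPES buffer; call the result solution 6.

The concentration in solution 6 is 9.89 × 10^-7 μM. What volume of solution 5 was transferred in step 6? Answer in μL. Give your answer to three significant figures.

Step 1: 3-fold → factor 3
Step 2: 3 mL + 21 mL = 24 mL total → factor 24/3 = 8
Step 3: 375 μL + 9.3 mL = 9675 μL total → factor 9675/375 = 25.8
Step 4: 80 μL + 560 μL = 640 μL total → factor 640/80 = 8
Step 5: 35-fold → factor 35
Step 6: v brought to 4200 μL → factor = 4200 μL/v
Product of known-step factors = 1.7338 × 10^5
Overall factor = 8.00 μM / (9.89 × 10^-7 μM) = 8.089 × 10^6
Step-6 factor = 8.089 × 10^6 / 1.7338 × 10^5 = 46.656
v = 4200 μL / 46.656 = 90.0 μL

90.0 μL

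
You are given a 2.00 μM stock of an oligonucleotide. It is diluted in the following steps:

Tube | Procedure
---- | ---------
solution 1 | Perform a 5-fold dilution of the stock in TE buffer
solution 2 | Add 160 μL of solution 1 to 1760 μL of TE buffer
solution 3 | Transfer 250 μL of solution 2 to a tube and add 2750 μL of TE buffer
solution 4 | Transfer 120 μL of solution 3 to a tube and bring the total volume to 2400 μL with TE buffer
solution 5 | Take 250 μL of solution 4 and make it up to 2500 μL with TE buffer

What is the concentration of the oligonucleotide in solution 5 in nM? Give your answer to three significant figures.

Step 1: 5-fold → factor 5
Step 2: 160 μL + 1760 μL = 1920 μL total → factor 1920/160 = 12
Step 3: 250 μL + 2750 μL = 3000 μL total → factor 3000/250 = 12
Step 4: 120 μL brought to 2400 μL → factor 2400/120 = 20
Step 5: 250 μL brought to 2500 μL → factor 2500/250 = 10
Overall dilution factor = 5 × 12 × 12 × 20 × 10 = 1.44 × 10^5
Final = 2.00 μM / 1.44 × 10^5 = 1.389 × 10^-5 μM = 0.0139 nM

0.0139 nM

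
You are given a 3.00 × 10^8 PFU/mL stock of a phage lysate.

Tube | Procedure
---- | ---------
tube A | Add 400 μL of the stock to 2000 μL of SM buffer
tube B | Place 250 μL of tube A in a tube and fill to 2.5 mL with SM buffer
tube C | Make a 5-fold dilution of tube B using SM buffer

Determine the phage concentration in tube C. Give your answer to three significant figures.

Step 1: 400 μL + 2000 μL = 2400 μL total → factor 2400/400 = 6
Step 2: 250 μL brought to 2.5 mL → factor 2500/250 = 10
Step 3: 5-fold → factor 5
Overall dilution factor = 6 × 10 × 5 = 300
Final = 3.00 × 10^8 PFU/mL / 300 = 1.00 × 10^6 PFU/mL

1.00 × 10^6 PFU/mL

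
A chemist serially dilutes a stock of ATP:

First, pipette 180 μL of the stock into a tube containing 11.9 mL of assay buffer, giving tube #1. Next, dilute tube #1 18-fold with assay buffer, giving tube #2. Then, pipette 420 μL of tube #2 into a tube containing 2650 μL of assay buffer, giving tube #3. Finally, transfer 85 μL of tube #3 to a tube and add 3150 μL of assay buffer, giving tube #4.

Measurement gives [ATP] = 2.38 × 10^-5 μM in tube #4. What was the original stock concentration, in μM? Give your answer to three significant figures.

8.00 μM

Step 1: 180 μL + 11.9 mL = 12080 μL total → factor 12080/180 = 67.111
Step 2: 18-fold → factor 18
Step 3: 420 μL + 2650 μL = 3070 μL total → factor 3070/420 = 7.3095
Step 4: 85 μL + 3150 μL = 3235 μL total → factor 3235/85 = 38.059
Overall dilution factor = 67.111 × 18 × 7.3095 × 38.059 = 3.3606 × 10^5
Stock = 2.38 × 10^-5 μM × 3.3606 × 10^5 = 8.00 μM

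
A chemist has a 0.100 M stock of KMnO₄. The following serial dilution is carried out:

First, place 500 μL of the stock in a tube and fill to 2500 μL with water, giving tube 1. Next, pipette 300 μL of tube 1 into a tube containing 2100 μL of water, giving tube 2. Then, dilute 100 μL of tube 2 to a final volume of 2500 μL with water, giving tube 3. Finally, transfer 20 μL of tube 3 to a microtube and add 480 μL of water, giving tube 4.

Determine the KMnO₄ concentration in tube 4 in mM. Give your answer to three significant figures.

Step 1: 500 μL brought to 2500 μL → factor 2500/500 = 5
Step 2: 300 μL + 2100 μL = 2400 μL total → factor 2400/300 = 8
Step 3: 100 μL brought to 2500 μL → factor 2500/100 = 25
Step 4: 20 μL + 480 μL = 500 μL total → factor 500/20 = 25
Overall dilution factor = 5 × 8 × 25 × 25 = 25000
Final = 0.100 M / 25000 = 4.000 × 10^-6 M = 0.00400 mM

0.00400 mM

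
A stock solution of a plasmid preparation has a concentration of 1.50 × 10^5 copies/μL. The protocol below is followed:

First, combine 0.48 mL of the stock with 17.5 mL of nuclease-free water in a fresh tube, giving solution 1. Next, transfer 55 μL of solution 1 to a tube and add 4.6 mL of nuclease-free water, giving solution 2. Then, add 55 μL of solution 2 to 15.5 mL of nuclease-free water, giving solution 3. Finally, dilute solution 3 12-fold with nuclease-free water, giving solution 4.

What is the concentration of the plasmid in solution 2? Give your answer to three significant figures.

Step 1: 0.48 mL + 17.5 mL = 17.98 mL total → factor 17.98/0.48 = 37.458
Step 2: 55 μL + 4.6 mL = 4655 μL total → factor 4655/55 = 84.636
Dilution factor through solution 2 = 37.458 × 84.636 = 3170.3
[solution 2] = 1.50 × 10^5 copies/μL / 3170.3 = 47.3 copies/μL

47.3 copies/μL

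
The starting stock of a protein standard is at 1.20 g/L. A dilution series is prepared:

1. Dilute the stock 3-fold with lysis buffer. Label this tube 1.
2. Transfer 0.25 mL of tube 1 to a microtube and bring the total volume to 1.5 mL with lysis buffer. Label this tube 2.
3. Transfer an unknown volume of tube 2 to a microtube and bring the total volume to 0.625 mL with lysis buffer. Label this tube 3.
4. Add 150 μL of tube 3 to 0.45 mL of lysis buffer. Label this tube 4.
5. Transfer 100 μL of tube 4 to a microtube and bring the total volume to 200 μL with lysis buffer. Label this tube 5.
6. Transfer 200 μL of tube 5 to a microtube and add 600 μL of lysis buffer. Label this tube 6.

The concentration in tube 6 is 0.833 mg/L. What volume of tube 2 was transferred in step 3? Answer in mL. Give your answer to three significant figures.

Step 1: 3-fold → factor 3
Step 2: 0.25 mL brought to 1.5 mL → factor 1.5/0.25 = 6
Step 3: v brought to 0.625 mL → factor = 0.625 mL/v
Step 4: 150 μL + 0.45 mL = 600 μL total → factor 600/150 = 4
Step 5: 100 μL brought to 200 μL → factor 200/100 = 2
Step 6: 200 μL + 600 μL = 800 μL total → factor 800/200 = 4
Product of known-step factors = 576
Overall factor = 1.20 g/L / (0.833 mg/L) = 1440.6
Step-3 factor = 1440.6 / 576 = 2.501
v = 0.625 mL / 2.501 = 0.250 mL

0.250 mL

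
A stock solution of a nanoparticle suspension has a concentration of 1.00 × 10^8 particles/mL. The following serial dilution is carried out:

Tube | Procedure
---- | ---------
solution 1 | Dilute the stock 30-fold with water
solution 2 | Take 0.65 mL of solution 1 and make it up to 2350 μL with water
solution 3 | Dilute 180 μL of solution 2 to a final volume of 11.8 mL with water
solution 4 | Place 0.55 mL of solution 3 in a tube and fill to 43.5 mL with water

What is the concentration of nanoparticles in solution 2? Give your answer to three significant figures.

9.22 × 10^5 particles/mL

Step 1: 30-fold → factor 30
Step 2: 0.65 mL brought to 2350 μL → factor 2.35/0.65 = 3.6154
Dilution factor through solution 2 = 30 × 3.6154 = 108.46
[solution 2] = 1.00 × 10^8 particles/mL / 108.46 = 9.22 × 10^5 particles/mL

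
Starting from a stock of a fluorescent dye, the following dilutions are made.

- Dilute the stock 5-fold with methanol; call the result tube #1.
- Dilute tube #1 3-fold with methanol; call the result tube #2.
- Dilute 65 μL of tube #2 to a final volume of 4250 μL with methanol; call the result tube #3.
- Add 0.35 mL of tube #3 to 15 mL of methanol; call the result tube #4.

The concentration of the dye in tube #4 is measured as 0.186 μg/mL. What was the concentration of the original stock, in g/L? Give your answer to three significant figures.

Step 1: 5-fold → factor 5
Step 2: 3-fold → factor 3
Step 3: 65 μL brought to 4250 μL → factor 4250/65 = 65.385
Step 4: 0.35 mL + 15 mL = 15.35 mL total → factor 15.35/0.35 = 43.857
Overall dilution factor = 5 × 3 × 65.385 × 43.857 = 43014
Stock = 0.186 μg/mL × 43014 = 8001 μg/mL = 8.00 g/L

8.00 g/L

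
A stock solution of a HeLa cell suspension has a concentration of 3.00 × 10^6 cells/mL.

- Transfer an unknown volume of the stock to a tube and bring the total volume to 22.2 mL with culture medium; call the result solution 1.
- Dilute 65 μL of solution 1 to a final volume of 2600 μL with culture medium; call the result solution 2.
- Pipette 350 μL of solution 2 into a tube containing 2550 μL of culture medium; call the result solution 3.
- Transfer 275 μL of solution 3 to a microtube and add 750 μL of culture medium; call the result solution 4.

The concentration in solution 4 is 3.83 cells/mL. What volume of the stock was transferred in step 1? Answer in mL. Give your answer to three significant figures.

0.0350 mL

Step 1: v brought to 22.2 mL → factor = 22.2 mL/v
Step 2: 65 μL brought to 2600 μL → factor 2600/65 = 40
Step 3: 350 μL + 2550 μL = 2900 μL total → factor 2900/350 = 8.2857
Step 4: 275 μL + 750 μL = 1025 μL total → factor 1025/275 = 3.7273
Product of known-step factors = 1235.3
Overall factor = 3.00 × 10^6 cells/mL / (3.83 cells/mL) = 7.8329 × 10^5
Step-1 factor = 7.8329 × 10^5 / 1235.3 = 634.08
v = 22.2 mL / 634.08 = 0.0350 mL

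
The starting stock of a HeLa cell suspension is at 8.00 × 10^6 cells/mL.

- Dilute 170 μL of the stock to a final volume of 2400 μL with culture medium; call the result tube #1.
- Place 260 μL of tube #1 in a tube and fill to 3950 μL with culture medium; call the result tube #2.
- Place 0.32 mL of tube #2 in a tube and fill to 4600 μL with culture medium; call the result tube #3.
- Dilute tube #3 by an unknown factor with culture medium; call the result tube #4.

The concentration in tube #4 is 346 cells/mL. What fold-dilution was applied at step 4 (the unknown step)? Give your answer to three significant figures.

7.50-fold

Step 1: 170 μL brought to 2400 μL → factor 2400/170 = 14.118
Step 2: 260 μL brought to 3950 μL → factor 3950/260 = 15.192
Step 3: 0.32 mL brought to 4600 μL → factor 4.6/0.32 = 14.375
Step 4: unknown factor x
Product of known-step factors = 3083.1
Overall factor = 8.00 × 10^6 cells/mL / (346 cells/mL) = 23121
x = 23121 / 3083.1 = 7.50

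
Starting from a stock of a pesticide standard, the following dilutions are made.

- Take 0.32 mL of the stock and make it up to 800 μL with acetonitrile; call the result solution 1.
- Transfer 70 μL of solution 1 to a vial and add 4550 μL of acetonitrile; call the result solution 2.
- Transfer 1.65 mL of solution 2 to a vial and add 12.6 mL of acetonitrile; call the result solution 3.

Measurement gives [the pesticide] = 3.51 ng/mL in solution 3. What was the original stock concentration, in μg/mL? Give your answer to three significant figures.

Step 1: 0.32 mL brought to 800 μL → factor 0.8/0.32 = 2.5
Step 2: 70 μL + 4550 μL = 4620 μL total → factor 4620/70 = 66
Step 3: 1.65 mL + 12.6 mL = 14.25 mL total → factor 14.25/1.65 = 8.6364
Overall dilution factor = 2.5 × 66 × 8.6364 = 1425
Stock = 3.51 ng/mL × 1425 = 5002 ng/mL = 5.00 μg/mL

5.00 μg/mL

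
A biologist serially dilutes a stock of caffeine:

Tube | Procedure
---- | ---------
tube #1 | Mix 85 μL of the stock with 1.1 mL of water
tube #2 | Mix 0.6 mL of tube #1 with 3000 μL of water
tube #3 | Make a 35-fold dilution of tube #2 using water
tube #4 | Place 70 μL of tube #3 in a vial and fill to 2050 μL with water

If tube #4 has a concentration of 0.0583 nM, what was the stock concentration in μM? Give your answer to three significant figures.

5.00 μM

Step 1: 85 μL + 1.1 mL = 1185 μL total → factor 1185/85 = 13.941
Step 2: 0.6 mL + 3000 μL = 3.6 mL total → factor 3.6/0.6 = 6
Step 3: 35-fold → factor 35
Step 4: 70 μL brought to 2050 μL → factor 2050/70 = 29.286
Overall dilution factor = 13.941 × 6 × 35 × 29.286 = 85738
Stock = 0.0583 nM × 85738 = 4999 nM = 5.00 μM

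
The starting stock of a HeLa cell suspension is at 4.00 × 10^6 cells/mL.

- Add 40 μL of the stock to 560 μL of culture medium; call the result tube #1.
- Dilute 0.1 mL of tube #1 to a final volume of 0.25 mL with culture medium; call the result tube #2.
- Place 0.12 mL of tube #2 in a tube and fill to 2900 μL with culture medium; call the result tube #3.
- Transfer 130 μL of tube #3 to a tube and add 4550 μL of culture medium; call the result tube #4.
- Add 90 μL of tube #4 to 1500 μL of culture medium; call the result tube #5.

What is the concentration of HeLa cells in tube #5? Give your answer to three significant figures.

Step 1: 40 μL + 560 μL = 600 μL total → factor 600/40 = 15
Step 2: 0.1 mL brought to 0.25 mL → factor 0.25/0.1 = 2.5
Step 3: 0.12 mL brought to 2900 μL → factor 2.9/0.12 = 24.167
Step 4: 130 μL + 4550 μL = 4680 μL total → factor 4680/130 = 36
Step 5: 90 μL + 1500 μL = 1590 μL total → factor 1590/90 = 17.667
Overall dilution factor = 15 × 2.5 × 24.167 × 36 × 17.667 = 5.7638 × 10^5
Final = 4.00 × 10^6 cells/mL / 5.7638 × 10^5 = 6.94 cells/mL

6.94 cells/mL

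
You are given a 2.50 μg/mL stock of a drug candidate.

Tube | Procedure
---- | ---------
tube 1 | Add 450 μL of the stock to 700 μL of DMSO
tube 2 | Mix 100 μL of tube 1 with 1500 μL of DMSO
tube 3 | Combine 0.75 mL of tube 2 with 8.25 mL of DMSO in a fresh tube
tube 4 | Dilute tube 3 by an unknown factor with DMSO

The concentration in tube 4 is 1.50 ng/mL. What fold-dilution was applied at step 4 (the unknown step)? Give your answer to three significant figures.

3.40-fold

Step 1: 450 μL + 700 μL = 1150 μL total → factor 1150/450 = 2.5556
Step 2: 100 μL + 1500 μL = 1600 μL total → factor 1600/100 = 16
Step 3: 0.75 mL + 8.25 mL = 9 mL total → factor 9/0.75 = 12
Step 4: unknown factor x
Product of known-step factors = 490.67
Overall factor = 2.50 μg/mL / (1.50 ng/mL) = 1666.7
x = 1666.7 / 490.67 = 3.40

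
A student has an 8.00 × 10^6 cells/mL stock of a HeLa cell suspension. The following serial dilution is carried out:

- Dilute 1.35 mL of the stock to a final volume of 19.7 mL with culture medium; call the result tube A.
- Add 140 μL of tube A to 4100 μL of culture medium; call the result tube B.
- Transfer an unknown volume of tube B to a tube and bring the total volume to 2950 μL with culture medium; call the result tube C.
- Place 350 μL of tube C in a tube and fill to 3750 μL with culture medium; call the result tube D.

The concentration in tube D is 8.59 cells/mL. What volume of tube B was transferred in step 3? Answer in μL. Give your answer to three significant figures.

Step 1: 1.35 mL brought to 19.7 mL → factor 19.7/1.35 = 14.593
Step 2: 140 μL + 4100 μL = 4240 μL total → factor 4240/140 = 30.286
Step 3: v brought to 2950 μL → factor = 2950 μL/v
Step 4: 350 μL brought to 3750 μL → factor 3750/350 = 10.714
Product of known-step factors = 4735.1
Overall factor = 8.00 × 10^6 cells/mL / (8.59 cells/mL) = 9.3132 × 10^5
Step-3 factor = 9.3132 × 10^5 / 4735.1 = 196.68
v = 2950 μL / 196.68 = 15.0 μL

15.0 μL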